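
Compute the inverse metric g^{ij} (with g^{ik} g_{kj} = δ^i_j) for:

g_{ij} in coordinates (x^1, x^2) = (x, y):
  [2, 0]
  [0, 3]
The metric is diagonal, so g^{ij} is diagonal with entries 1/g_{ii}: diag(1/2, 1/3).
g^{ij}:
  [1/2, 0]
  [0, 1/3]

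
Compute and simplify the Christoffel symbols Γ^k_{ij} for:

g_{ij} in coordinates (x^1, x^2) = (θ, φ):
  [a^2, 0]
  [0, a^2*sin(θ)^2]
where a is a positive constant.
Using Γ^k_{ij} = (1/2) g^{km} (∂_i g_{mj} + ∂_j g_{mi} - ∂_m g_{ij}); the metric is diagonal, so only the m = k term contributes.
Non-zero symbols (using the symmetry Γ^k_{ij} = Γ^k_{ji}):
Γ^θ_{φ φ} = (1/2) g^{θθ} (∂_φ g_{θφ} + ∂_φ g_{θφ} - ∂_θ g_{φφ}) = (1/2)(1/a^2)((0) + (0) - (a^2*sin(2*θ))) = -sin(2*θ)/2
Γ^φ_{θ φ} = (1/2) g^{φφ} (∂_θ g_{φφ} + ∂_φ g_{φθ} - ∂_φ g_{θφ}) = (1/2)(1/(a^2*sin(θ)^2))((a^2*sin(2*θ)) + (0) - (0)) = 1/tan(θ)
All other Christoffel symbols are zero.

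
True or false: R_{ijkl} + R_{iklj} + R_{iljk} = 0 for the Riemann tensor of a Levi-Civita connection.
This is the first (algebraic) Bianchi identity.
True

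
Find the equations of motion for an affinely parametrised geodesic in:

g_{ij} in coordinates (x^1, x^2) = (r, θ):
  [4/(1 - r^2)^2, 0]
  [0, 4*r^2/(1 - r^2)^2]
Geodesic equation: d^2x^k/dλ^2 + Γ^k_{ij} (dx^i/dλ)(dx^j/dλ) = 0.
Non-zero Christoffel symbols:
Γ^r_{r r} = 2*r/(1 - r^2)
Γ^r_{θ θ} = (r^3 + r)/(r^2 - 1)
Γ^θ_{r θ} = (-r^2 - 1)/(r^3 - r)
Substituting (the symmetric pair Γ^k_{ij}, Γ^k_{ji} combines into a factor 2):
d^2r/dλ^2 + (2*r/(1 - r^2)) (dr/dλ)^2 + ((r^3 + r)/(r^2 - 1)) (dθ/dλ)^2 = 0
d^2θ/dλ^2 + ((-2*r^2 - 2)/(r^3 - r)) (dr/dλ)(dθ/dλ) = 0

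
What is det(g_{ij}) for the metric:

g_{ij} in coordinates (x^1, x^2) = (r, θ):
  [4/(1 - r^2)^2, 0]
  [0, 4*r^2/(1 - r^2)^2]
For a 2×2 metric: det(g) = g_{11}·g_{22} - g_{12}·g_{21}
= (4/(1 - r^2)^2)·(4*r^2/(1 - r^2)^2) - (0)·(0)
= 16*r^2/(1 - r^2)^4 - 0
det(g) = 16*r^2/(1 - r^2)^4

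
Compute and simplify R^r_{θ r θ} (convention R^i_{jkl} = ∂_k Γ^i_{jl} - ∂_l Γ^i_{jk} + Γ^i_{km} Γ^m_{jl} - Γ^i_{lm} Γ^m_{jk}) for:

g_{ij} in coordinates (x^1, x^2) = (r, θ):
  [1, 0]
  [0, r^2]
Non-zero Christoffel symbols (Γ^k_{ij} = Γ^k_{ji}):
Γ^r_{θ θ} = -r
Γ^θ_{r θ} = 1/r
R^r_{θ r θ} = ∂_r Γ^r_{θ θ} - ∂_θ Γ^r_{θ r} + Γ^r_{r m} Γ^m_{θ θ} - Γ^r_{θ m} Γ^m_{θ r}
  = (-1) - (0) + (0) - (-1) = 0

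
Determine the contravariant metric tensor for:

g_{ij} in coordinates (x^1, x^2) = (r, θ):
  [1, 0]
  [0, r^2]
The metric is diagonal, so g^{ij} is diagonal with entries 1/g_{ii}: diag(1, 1/(r^2)).
g^{ij}:
  [1, 0]
  [0, 1/r^2]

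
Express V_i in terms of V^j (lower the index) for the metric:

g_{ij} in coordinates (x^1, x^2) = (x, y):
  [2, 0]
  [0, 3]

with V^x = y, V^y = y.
V_i = g_{ij} V^j:
V_x = (2)(y) + (0)(y) = 2*y
V_y = (0)(y) + (3)(y) = 3*y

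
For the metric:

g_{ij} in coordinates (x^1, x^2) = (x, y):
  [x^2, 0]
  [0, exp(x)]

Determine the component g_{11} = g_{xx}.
With x^1 = x, x^2 = y, g_{11} = g_{xx} is the row-1, column-1 entry of the matrix.
g_{11} = x^2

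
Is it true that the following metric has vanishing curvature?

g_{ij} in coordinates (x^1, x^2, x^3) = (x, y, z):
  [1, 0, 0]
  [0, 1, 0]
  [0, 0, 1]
All metric components are constant, so every Christoffel symbol vanishes and R^i_{jkl} = 0.
Yes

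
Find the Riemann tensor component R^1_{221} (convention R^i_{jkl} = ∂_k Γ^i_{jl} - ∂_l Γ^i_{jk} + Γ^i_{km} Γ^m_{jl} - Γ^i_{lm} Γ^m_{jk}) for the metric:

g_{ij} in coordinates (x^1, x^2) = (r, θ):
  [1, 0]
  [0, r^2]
Non-zero Christoffel symbols (Γ^k_{ij} = Γ^k_{ji}):
Γ^r_{θ θ} = -r
Γ^θ_{r θ} = 1/r
R^r_{θ θ r} = ∂_θ Γ^r_{θ r} - ∂_r Γ^r_{θ θ} + Γ^r_{θ m} Γ^m_{θ r} - Γ^r_{r m} Γ^m_{θ θ}
  = (0) - (-1) + (-1) - (0) = 0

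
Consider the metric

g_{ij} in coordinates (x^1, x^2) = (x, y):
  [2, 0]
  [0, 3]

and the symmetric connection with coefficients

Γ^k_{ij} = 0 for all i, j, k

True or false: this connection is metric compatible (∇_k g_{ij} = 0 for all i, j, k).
Using ∇_k g_{ij} = ∂_k g_{ij} - Γ^m_{ki} g_{mj} - Γ^m_{kj} g_{im}:
e.g. ∇_x g_{yy} = (0) - (0) - (0) = 0
Every component ∇_k g_{ij} vanishes: the connection is metric compatible.
True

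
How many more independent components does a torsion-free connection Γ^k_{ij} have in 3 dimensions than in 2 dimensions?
Independent components in n dimensions: n × n(n+1)/2 = n^2(n+1)/2.
3D: 3 × 6 = 18
2D: 2 × 3 = 6
Difference = 18 - 6 = 12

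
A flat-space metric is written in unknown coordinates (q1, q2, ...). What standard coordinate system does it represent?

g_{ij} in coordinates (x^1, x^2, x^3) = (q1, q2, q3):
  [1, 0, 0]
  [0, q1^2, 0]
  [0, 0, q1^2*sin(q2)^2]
The line element ds^2 = dq1^2 + q1^2 dq2^2 + q1^2 sin(q2)^2 dq3^2 is dr^2 + r^2 dθ^2 + r^2 sin(θ)^2 dφ^2 with q1 = r, q2 = θ, q3 = φ.
spherical coordinates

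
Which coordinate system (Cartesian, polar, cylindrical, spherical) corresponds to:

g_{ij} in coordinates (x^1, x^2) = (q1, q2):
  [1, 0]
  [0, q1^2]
The line element ds^2 = dq1^2 + q1^2 dq2^2 is dr^2 + r^2 dθ^2 with q1 = r, q2 = θ.
polar coordinates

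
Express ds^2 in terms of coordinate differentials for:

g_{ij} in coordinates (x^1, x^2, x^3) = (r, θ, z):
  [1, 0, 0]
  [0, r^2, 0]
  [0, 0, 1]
ds^2 = g_{ij} dx^i dx^j; only the non-zero components contribute.
ds^2 = dr^2 + r^2 dθ^2 + dz^2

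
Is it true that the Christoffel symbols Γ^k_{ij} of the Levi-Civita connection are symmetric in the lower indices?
The Levi-Civita connection is torsion-free, which is exactly Γ^k_{ij} = Γ^k_{ji}.
Yes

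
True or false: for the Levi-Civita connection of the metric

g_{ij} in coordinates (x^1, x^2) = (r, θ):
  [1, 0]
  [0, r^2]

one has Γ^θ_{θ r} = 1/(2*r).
Γ^θ_{θ r} = (1/2) g^{θθ} (∂_θ g_{θr} + ∂_r g_{θθ} - ∂_θ g_{θr}) = (1/2)(1/r^2)((0) + (2*r) - (0)) = 1/r
This differs from the proposed value 1/(2*r).
False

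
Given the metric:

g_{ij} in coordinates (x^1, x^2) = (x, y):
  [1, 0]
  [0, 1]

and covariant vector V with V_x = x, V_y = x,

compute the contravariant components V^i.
Inverse metric (diagonal): g^{xx} = 1, g^{yy} = 1
V^i = g^{ij} V_j:
V^x = (1)(x) + (0)(x) = x
V^y = (0)(x) + (1)(x) = x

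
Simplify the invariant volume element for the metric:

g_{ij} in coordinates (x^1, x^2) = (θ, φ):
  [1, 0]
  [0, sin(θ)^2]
det(g) = sin(θ)^2
√|det(g)| = sin(θ) (taking 0 < θ < π so that |sin(θ)| = sin(θ))
Volume element: dV = sin(θ) dθ dφ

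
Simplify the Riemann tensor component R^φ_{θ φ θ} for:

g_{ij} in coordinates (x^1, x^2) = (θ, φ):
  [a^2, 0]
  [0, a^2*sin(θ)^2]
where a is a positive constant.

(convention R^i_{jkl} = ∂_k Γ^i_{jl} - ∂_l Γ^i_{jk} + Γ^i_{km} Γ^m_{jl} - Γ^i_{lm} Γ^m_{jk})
Non-zero Christoffel symbols (Γ^k_{ij} = Γ^k_{ji}):
Γ^θ_{φ φ} = -sin(2*θ)/2
Γ^φ_{θ φ} = 1/tan(θ)
R^φ_{θ φ θ} = ∂_φ Γ^φ_{θ θ} - ∂_θ Γ^φ_{θ φ} + Γ^φ_{φ m} Γ^m_{θ θ} - Γ^φ_{θ m} Γ^m_{θ φ}
  = (0) - (-1/sin(θ)^2) + (0) - (1/tan(θ)^2) = 1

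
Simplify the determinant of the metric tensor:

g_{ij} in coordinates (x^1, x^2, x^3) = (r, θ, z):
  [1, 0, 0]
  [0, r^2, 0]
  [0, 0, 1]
Diagonal metric: det(g) = g_{11}·g_{22}·g_{33}
= (1)·(r^2)·(1)
det(g) = r^2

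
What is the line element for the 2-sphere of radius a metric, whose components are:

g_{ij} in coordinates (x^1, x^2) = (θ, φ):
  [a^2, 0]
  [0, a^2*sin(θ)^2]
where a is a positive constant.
ds^2 = g_{ij} dx^i dx^j; only the non-zero components contribute.
ds^2 = a^2 dθ^2 + a^2*sin(θ)^2 dφ^2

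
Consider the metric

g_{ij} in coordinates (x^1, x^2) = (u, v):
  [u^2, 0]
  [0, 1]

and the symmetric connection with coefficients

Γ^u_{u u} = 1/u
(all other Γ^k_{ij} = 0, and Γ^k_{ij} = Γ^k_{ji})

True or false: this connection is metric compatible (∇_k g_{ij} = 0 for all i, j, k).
Using ∇_k g_{ij} = ∂_k g_{ij} - Γ^m_{ki} g_{mj} - Γ^m_{kj} g_{im}:
e.g. ∇_u g_{uu} = (2*u) - (u) - (u) = 0
Every component ∇_k g_{ij} vanishes: the connection is metric compatible.
True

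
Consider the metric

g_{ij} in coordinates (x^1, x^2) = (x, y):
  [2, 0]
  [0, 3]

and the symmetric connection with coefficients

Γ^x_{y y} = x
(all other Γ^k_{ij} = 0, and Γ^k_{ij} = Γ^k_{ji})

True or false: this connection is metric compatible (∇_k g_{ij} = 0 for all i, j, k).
Using ∇_k g_{ij} = ∂_k g_{ij} - Γ^m_{ki} g_{mj} - Γ^m_{kj} g_{im}:
∇_y g_{xy} = (0) - (0) - (2*x) = -2*x ≠ 0
So the connection is not metric compatible (it is not the Levi-Civita connection).
False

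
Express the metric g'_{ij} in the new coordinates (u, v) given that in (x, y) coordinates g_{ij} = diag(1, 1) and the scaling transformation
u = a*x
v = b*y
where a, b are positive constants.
Invert the transformation: x = u/a, y = v/b
g'_{ij} = (∂x^k/∂x'^i)(∂x^l/∂x'^j) g_{kl}; with g_{kl} = δ_{kl} this is Σ_k (∂x^k/∂x'^i)(∂x^k/∂x'^j).
Jacobian: ∂x/∂u = 1/a, ∂x/∂v = 0, ∂y/∂u = 0, ∂y/∂v = 1/b
g'_{uu} = (1/a)(1/a) + (0)(0) = 1/a^2
g'_{uv} = (1/a)(0) + (0)(1/b) = 0
g'_{vv} = (0)(0) + (1/b)(1/b) = 1/b^2
g'_{ij} = diag(1/a^2, 1/b^2)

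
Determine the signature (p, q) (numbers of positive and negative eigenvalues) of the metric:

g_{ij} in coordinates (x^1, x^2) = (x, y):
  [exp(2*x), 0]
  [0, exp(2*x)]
The metric is diagonal, so its eigenvalues are the diagonal entries: exp(2*x), exp(2*x) (at a generic point, where coordinate-dependent entries are positive).
2 positive, 0 negative.
(2, 0) - Riemannian (positive definite)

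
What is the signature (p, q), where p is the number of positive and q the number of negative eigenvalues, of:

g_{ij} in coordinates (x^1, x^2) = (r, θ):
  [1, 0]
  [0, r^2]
The metric is diagonal, so its eigenvalues are the diagonal entries: 1, r^2 (at a generic point, where coordinate-dependent entries are positive).
2 positive, 0 negative.
(2, 0) - Riemannian (positive definite)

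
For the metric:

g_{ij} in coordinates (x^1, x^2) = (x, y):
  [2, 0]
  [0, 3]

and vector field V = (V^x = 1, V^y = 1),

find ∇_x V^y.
All Christoffel symbols are zero.
∇_x V^y = ∂_x V^y + Γ^y_{x j} V^j
  = (0) + (0)(1) + (0)(1)
  = 0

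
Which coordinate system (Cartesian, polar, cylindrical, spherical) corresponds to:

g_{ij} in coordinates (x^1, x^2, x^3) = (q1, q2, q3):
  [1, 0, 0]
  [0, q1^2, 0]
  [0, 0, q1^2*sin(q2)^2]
The line element ds^2 = dq1^2 + q1^2 dq2^2 + q1^2 sin(q2)^2 dq3^2 is dr^2 + r^2 dθ^2 + r^2 sin(θ)^2 dφ^2 with q1 = r, q2 = θ, q3 = φ.
spherical coordinates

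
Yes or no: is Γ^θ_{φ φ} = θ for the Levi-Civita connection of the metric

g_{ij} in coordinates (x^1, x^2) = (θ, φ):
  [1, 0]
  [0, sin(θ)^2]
Γ^θ_{φ φ} = (1/2) g^{θθ} (∂_φ g_{θφ} + ∂_φ g_{θφ} - ∂_θ g_{φφ}) = (1/2)(1)((0) + (0) - (sin(2*θ))) = -sin(2*θ)/2
This differs from the proposed value θ.
No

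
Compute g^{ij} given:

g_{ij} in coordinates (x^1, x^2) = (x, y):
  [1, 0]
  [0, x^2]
The metric is diagonal, so g^{ij} is diagonal with entries 1/g_{ii}: diag(1, 1/(x^2)).
g^{ij}:
  [1, 0]
  [0, 1/x^2]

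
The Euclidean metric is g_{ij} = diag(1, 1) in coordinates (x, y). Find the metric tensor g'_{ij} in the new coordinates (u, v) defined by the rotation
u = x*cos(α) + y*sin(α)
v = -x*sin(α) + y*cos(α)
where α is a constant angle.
Invert the transformation: x = u*cos(α) - v*sin(α), y = u*sin(α) + v*cos(α)
g'_{ij} = (∂x^k/∂x'^i)(∂x^l/∂x'^j) g_{kl}; with g_{kl} = δ_{kl} this is Σ_k (∂x^k/∂x'^i)(∂x^k/∂x'^j).
Jacobian: ∂x/∂u = cos(α), ∂x/∂v = -sin(α), ∂y/∂u = sin(α), ∂y/∂v = cos(α)
g'_{uu} = (cos(α))(cos(α)) + (sin(α))(sin(α)) = 1
g'_{uv} = (cos(α))(-sin(α)) + (sin(α))(cos(α)) = 0
g'_{vv} = (-sin(α))(-sin(α)) + (cos(α))(cos(α)) = 1
g'_{ij} = diag(1, 1)
The Euclidean metric is invariant under rotations.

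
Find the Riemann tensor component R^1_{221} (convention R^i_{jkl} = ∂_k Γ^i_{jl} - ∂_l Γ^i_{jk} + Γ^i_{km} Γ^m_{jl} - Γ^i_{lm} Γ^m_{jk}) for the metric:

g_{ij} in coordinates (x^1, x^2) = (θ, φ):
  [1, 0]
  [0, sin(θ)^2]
Non-zero Christoffel symbols (Γ^k_{ij} = Γ^k_{ji}):
Γ^θ_{φ φ} = -sin(2*θ)/2
Γ^φ_{θ φ} = 1/tan(θ)
R^θ_{φ φ θ} = ∂_φ Γ^θ_{φ θ} - ∂_θ Γ^θ_{φ φ} + Γ^θ_{φ m} Γ^m_{φ θ} - Γ^θ_{θ m} Γ^m_{φ φ}
  = (0) - (-cos(2*θ)) + (-cos(θ)^2) - (0) = -sin(θ)^2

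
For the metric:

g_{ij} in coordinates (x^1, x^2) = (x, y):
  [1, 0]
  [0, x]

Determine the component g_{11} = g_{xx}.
With x^1 = x, x^2 = y, g_{11} = g_{xx} is the row-1, column-1 entry of the matrix.
g_{11} = 1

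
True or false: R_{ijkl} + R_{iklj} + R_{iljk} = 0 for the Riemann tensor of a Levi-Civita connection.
This is the first (algebraic) Bianchi identity.
True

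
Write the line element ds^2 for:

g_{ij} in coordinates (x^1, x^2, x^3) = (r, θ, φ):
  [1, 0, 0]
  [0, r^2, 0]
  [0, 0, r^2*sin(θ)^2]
ds^2 = g_{ij} dx^i dx^j; only the non-zero components contribute.
ds^2 = dr^2 + r^2 dθ^2 + r^2*sin(θ)^2 dφ^2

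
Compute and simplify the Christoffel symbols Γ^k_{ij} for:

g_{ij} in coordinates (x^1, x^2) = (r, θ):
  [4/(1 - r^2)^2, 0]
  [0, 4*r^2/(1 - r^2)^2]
Using Γ^k_{ij} = (1/2) g^{km} (∂_i g_{mj} + ∂_j g_{mi} - ∂_m g_{ij}); the metric is diagonal, so only the m = k term contributes.
Non-zero symbols (using the symmetry Γ^k_{ij} = Γ^k_{ji}):
Γ^r_{r r} = (1/2) g^{rr} (∂_r g_{rr} + ∂_r g_{rr} - ∂_r g_{rr}) = (1/2)((1 - r^2)^2/4)((16*r/(1 - r^2)^3) + (16*r/(1 - r^2)^3) - (16*r/(1 - r^2)^3)) = 2*r/(1 - r^2)
Γ^r_{θ θ} = (1/2) g^{rr} (∂_θ g_{rθ} + ∂_θ g_{rθ} - ∂_r g_{θθ}) = (1/2)((1 - r^2)^2/4)((0) + (0) - (-8*(r^3 + r)/(r^2 - 1)^3)) = (r^3 + r)/(r^2 - 1)
Γ^θ_{r θ} = (1/2) g^{θθ} (∂_r g_{θθ} + ∂_θ g_{θr} - ∂_θ g_{rθ}) = (1/2)((1 - r^2)^2/(4*r^2))((-8*(r^3 + r)/(r^2 - 1)^3) + (0) - (0)) = (-r^2 - 1)/(r^3 - r)
All other Christoffel symbols are zero.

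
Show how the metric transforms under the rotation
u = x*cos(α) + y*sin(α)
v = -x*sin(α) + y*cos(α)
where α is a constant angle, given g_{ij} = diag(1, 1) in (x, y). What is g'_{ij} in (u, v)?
Invert the transformation: x = u*cos(α) - v*sin(α), y = u*sin(α) + v*cos(α)
g'_{ij} = (∂x^k/∂x'^i)(∂x^l/∂x'^j) g_{kl}; with g_{kl} = δ_{kl} this is Σ_k (∂x^k/∂x'^i)(∂x^k/∂x'^j).
Jacobian: ∂x/∂u = cos(α), ∂x/∂v = -sin(α), ∂y/∂u = sin(α), ∂y/∂v = cos(α)
g'_{uu} = (cos(α))(cos(α)) + (sin(α))(sin(α)) = 1
g'_{uv} = (cos(α))(-sin(α)) + (sin(α))(cos(α)) = 0
g'_{vv} = (-sin(α))(-sin(α)) + (cos(α))(cos(α)) = 1
g'_{ij} = diag(1, 1)
The Euclidean metric is invariant under rotations.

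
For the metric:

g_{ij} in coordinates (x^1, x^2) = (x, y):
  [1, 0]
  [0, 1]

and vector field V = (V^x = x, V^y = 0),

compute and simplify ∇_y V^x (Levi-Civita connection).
All Christoffel symbols are zero.
∇_y V^x = ∂_y V^x + Γ^x_{y j} V^j
  = (0) + (0)(x) + (0)(0)
  = 0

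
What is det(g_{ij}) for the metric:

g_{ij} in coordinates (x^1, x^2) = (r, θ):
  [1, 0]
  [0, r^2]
For a 2×2 metric: det(g) = g_{11}·g_{22} - g_{12}·g_{21}
= (1)·(r^2) - (0)·(0)
= r^2 - 0
det(g) = r^2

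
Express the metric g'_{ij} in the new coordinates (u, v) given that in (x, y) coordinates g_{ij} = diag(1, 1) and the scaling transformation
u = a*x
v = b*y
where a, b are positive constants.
Invert the transformation: x = u/a, y = v/b
g'_{ij} = (∂x^k/∂x'^i)(∂x^l/∂x'^j) g_{kl}; with g_{kl} = δ_{kl} this is Σ_k (∂x^k/∂x'^i)(∂x^k/∂x'^j).
Jacobian: ∂x/∂u = 1/a, ∂x/∂v = 0, ∂y/∂u = 0, ∂y/∂v = 1/b
g'_{uu} = (1/a)(1/a) + (0)(0) = 1/a^2
g'_{uv} = (1/a)(0) + (0)(1/b) = 0
g'_{vv} = (0)(0) + (1/b)(1/b) = 1/b^2
g'_{ij} = diag(1/a^2, 1/b^2)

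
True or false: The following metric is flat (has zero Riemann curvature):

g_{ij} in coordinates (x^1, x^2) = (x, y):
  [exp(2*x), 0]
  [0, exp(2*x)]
Non-zero Christoffel symbols:
Γ^x_{x x} = 1
Γ^x_{y y} = -1
Γ^y_{x y} = 1
Ricci tensor: R_{xx} = 0, R_{xy} = 0, R_{yy} = 0
All R_{ij} vanish; in 2 dimensions the Riemann tensor is fully determined by the Ricci tensor, so R^i_{jkl} = 0: the metric is flat (curvilinear coordinates on flat space).
True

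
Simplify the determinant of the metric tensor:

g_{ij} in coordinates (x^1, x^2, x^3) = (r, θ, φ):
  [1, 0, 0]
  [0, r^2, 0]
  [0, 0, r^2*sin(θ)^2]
Diagonal metric: det(g) = g_{11}·g_{22}·g_{33}
= (1)·(r^2)·(r^2*sin(θ)^2)
det(g) = r^4*sin(θ)^2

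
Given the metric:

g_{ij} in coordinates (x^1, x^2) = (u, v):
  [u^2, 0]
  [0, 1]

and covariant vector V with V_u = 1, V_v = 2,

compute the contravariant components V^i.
Inverse metric (diagonal): g^{uu} = 1/u^2, g^{vv} = 1
V^i = g^{ij} V_j:
V^u = (1/u^2)(1) + (0)(2) = 1/u^2
V^v = (0)(1) + (1)(2) = 2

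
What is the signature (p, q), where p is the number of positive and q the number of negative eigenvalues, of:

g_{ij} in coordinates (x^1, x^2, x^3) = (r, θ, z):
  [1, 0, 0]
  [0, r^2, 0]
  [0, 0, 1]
The metric is diagonal, so its eigenvalues are the diagonal entries: 1, r^2, 1 (at a generic point, where coordinate-dependent entries are positive).
3 positive, 0 negative.
(3, 0) - Riemannian (positive definite)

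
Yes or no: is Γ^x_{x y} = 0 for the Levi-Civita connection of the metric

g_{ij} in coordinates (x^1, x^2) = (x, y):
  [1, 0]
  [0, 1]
Γ^x_{x y} = (1/2) g^{xx} (∂_x g_{xy} + ∂_y g_{xx} - ∂_x g_{xy}) = (1/2)(1)((0) + (0) - (0)) = 0
This equals the proposed value 0.
Yes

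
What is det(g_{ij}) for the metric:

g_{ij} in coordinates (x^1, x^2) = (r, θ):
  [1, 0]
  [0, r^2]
For a 2×2 metric: det(g) = g_{11}·g_{22} - g_{12}·g_{21}
= (1)·(r^2) - (0)·(0)
= r^2 - 0
det(g) = r^2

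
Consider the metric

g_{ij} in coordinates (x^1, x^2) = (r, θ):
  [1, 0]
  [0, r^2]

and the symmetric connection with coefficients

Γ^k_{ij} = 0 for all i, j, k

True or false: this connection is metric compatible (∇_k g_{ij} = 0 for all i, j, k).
Using ∇_k g_{ij} = ∂_k g_{ij} - Γ^m_{ki} g_{mj} - Γ^m_{kj} g_{im}:
∇_r g_{θθ} = (2*r) - (0) - (0) = 2*r ≠ 0
So the connection is not metric compatible (it is not the Levi-Civita connection).
False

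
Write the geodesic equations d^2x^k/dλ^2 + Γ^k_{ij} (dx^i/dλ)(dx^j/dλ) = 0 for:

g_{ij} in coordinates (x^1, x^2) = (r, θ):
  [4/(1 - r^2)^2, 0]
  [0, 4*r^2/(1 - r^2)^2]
Geodesic equation: d^2x^k/dλ^2 + Γ^k_{ij} (dx^i/dλ)(dx^j/dλ) = 0.
Non-zero Christoffel symbols:
Γ^r_{r r} = 2*r/(1 - r^2)
Γ^r_{θ θ} = (r^3 + r)/(r^2 - 1)
Γ^θ_{r θ} = (-r^2 - 1)/(r^3 - r)
Substituting (the symmetric pair Γ^k_{ij}, Γ^k_{ji} combines into a factor 2):
d^2r/dλ^2 + (2*r/(1 - r^2)) (dr/dλ)^2 + ((r^3 + r)/(r^2 - 1)) (dθ/dλ)^2 = 0
d^2θ/dλ^2 + ((-2*r^2 - 2)/(r^3 - r)) (dr/dλ)(dθ/dλ) = 0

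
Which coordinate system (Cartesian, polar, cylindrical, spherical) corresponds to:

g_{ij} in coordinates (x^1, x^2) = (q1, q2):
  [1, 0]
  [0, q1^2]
The line element ds^2 = dq1^2 + q1^2 dq2^2 is dr^2 + r^2 dθ^2 with q1 = r, q2 = θ.
polar coordinates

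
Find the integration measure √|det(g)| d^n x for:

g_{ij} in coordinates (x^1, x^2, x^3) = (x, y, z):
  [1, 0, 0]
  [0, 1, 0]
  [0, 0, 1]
det(g) = 1
√|det(g)| = 1
Volume element: dV = 1 dx dy dz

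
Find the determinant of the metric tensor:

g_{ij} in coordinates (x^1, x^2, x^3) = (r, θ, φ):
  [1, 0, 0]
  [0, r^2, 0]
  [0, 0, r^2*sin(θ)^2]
Diagonal metric: det(g) = g_{11}·g_{22}·g_{33}
= (1)·(r^2)·(r^2*sin(θ)^2)
det(g) = r^4*sin(θ)^2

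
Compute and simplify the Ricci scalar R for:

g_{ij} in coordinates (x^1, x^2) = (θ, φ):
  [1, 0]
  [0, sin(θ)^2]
Non-zero Christoffel symbols (Γ^k_{ij} = Γ^k_{ji}):
Γ^θ_{φ φ} = -sin(2*θ)/2
Γ^φ_{θ φ} = 1/tan(θ)
Ricci tensor (R_{ij} = R^k_{ikj}): R_{θθ} = 1, R_{θφ} = 0, R_{φφ} = sin(θ)^2
Inverse metric: g^{θθ} = 1, g^{φφ} = 1/sin(θ)^2
R = g^{ij} R_{ij} = (1)(1) + (1/sin(θ)^2)(sin(θ)^2) = 2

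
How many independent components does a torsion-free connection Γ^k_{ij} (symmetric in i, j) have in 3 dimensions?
Γ^k_{ij} has n choices for the upper index and n(n+1)/2 independent symmetric lower index pairs.
Total = 3 × 3×4/2 = 3 × 6 = 18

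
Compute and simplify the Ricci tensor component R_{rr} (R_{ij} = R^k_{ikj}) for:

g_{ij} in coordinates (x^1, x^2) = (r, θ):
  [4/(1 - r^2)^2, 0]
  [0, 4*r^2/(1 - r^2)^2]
Non-zero Christoffel symbols (Γ^k_{ij} = Γ^k_{ji}):
Γ^r_{r r} = 2*r/(1 - r^2)
Γ^r_{θ θ} = (r^3 + r)/(r^2 - 1)
Γ^θ_{r θ} = (-r^2 - 1)/(r^3 - r)
R^r_{r r r} = 0 (a repeated index in an antisymmetric pair)
R^θ_{r θ r} = ∂_θ Γ^θ_{r r} - ∂_r Γ^θ_{r θ} + Γ^θ_{θ m} Γ^m_{r r} - Γ^θ_{r m} Γ^m_{r θ}
  = (0) - ((r^4 + 4*r^2 - 1)/(r^3 - r)^2) + (2*(r^2 + 1)/(r^2 - 1)^2) - ((r^2 + 1)^2/(r^3 - r)^2) = -4/(r^2 - 1)^2
R_{rr} = R^r_{r r r} + R^θ_{r θ r} = (0) + (-4/(r^2 - 1)^2) = -4/(r^2 - 1)^2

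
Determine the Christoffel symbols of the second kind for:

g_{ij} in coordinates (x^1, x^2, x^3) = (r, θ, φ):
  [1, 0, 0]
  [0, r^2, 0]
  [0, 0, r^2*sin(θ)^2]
Using Γ^k_{ij} = (1/2) g^{km} (∂_i g_{mj} + ∂_j g_{mi} - ∂_m g_{ij}); the metric is diagonal, so only the m = k term contributes.
Non-zero symbols (using the symmetry Γ^k_{ij} = Γ^k_{ji}):
Γ^r_{θ θ} = (1/2) g^{rr} (∂_θ g_{rθ} + ∂_θ g_{rθ} - ∂_r g_{θθ}) = (1/2)(1)((0) + (0) - (2*r)) = -r
Γ^r_{φ φ} = (1/2) g^{rr} (∂_φ g_{rφ} + ∂_φ g_{rφ} - ∂_r g_{φφ}) = (1/2)(1)((0) + (0) - (2*r*sin(θ)^2)) = -r*sin(θ)^2
Γ^θ_{r θ} = (1/2) g^{θθ} (∂_r g_{θθ} + ∂_θ g_{θr} - ∂_θ g_{rθ}) = (1/2)(1/r^2)((2*r) + (0) - (0)) = 1/r
Γ^θ_{φ φ} = (1/2) g^{θθ} (∂_φ g_{θφ} + ∂_φ g_{θφ} - ∂_θ g_{φφ}) = (1/2)(1/r^2)((0) + (0) - (r^2*sin(2*θ))) = -sin(2*θ)/2
Γ^φ_{r φ} = (1/2) g^{φφ} (∂_r g_{φφ} + ∂_φ g_{φr} - ∂_φ g_{rφ}) = (1/2)(1/(r^2*sin(θ)^2))((2*r*sin(θ)^2) + (0) - (0)) = 1/r
Γ^φ_{θ φ} = (1/2) g^{φφ} (∂_θ g_{φφ} + ∂_φ g_{φθ} - ∂_φ g_{θφ}) = (1/2)(1/(r^2*sin(θ)^2))((r^2*sin(2*θ)) + (0) - (0)) = 1/tan(θ)
All other Christoffel symbols are zero.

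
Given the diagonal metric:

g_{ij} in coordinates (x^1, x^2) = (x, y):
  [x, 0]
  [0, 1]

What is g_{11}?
With x^1 = x, x^2 = y, g_{11} = g_{xx} is the row-1, column-1 entry of the matrix.
g_{11} = x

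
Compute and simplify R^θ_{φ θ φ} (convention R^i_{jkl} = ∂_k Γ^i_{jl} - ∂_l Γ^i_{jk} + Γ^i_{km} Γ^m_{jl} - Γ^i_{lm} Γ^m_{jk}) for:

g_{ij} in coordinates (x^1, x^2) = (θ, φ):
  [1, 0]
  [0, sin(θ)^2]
Non-zero Christoffel symbols (Γ^k_{ij} = Γ^k_{ji}):
Γ^θ_{φ φ} = -sin(2*θ)/2
Γ^φ_{θ φ} = 1/tan(θ)
R^θ_{φ θ φ} = ∂_θ Γ^θ_{φ φ} - ∂_φ Γ^θ_{φ θ} + Γ^θ_{θ m} Γ^m_{φ φ} - Γ^θ_{φ m} Γ^m_{φ θ}
  = (-cos(2*θ)) - (0) + (0) - (-cos(θ)^2) = sin(θ)^2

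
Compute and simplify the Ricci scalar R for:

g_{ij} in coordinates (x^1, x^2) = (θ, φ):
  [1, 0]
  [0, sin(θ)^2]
Non-zero Christoffel symbols (Γ^k_{ij} = Γ^k_{ji}):
Γ^θ_{φ φ} = -sin(2*θ)/2
Γ^φ_{θ φ} = 1/tan(θ)
Ricci tensor (R_{ij} = R^k_{ikj}): R_{θθ} = 1, R_{θφ} = 0, R_{φφ} = sin(θ)^2
Inverse metric: g^{θθ} = 1, g^{φφ} = 1/sin(θ)^2
R = g^{ij} R_{ij} = (1)(1) + (1/sin(θ)^2)(sin(θ)^2) = 2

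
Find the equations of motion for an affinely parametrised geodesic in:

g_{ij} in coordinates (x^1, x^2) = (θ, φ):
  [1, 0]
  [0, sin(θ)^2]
Geodesic equation: d^2x^k/dλ^2 + Γ^k_{ij} (dx^i/dλ)(dx^j/dλ) = 0.
Non-zero Christoffel symbols:
Γ^θ_{φ φ} = -sin(2*θ)/2
Γ^φ_{θ φ} = 1/tan(θ)
Substituting (the symmetric pair Γ^k_{ij}, Γ^k_{ji} combines into a factor 2):
d^2θ/dλ^2 - (sin(2*θ)/2) (dφ/dλ)^2 = 0
d^2φ/dλ^2 + (2/tan(θ)) (dθ/dλ)(dφ/dλ) = 0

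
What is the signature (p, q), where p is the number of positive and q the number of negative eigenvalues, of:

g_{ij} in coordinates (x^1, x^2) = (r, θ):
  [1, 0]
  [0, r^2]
The metric is diagonal, so its eigenvalues are the diagonal entries: 1, r^2 (at a generic point, where coordinate-dependent entries are positive).
2 positive, 0 negative.
(2, 0) - Riemannian (positive definite)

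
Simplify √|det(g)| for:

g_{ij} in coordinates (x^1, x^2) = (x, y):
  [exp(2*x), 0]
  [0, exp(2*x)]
det(g) = exp(4*x)
√|det(g)| = exp(2*x)
Volume element: dV = exp(2*x) dx dy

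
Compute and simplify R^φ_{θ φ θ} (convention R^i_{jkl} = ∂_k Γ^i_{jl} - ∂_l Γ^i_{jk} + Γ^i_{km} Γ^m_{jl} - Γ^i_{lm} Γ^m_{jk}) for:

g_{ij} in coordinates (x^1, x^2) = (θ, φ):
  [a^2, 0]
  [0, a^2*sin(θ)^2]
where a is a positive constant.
Non-zero Christoffel symbols (Γ^k_{ij} = Γ^k_{ji}):
Γ^θ_{φ φ} = -sin(2*θ)/2
Γ^φ_{θ φ} = 1/tan(θ)
R^φ_{θ φ θ} = ∂_φ Γ^φ_{θ θ} - ∂_θ Γ^φ_{θ φ} + Γ^φ_{φ m} Γ^m_{θ θ} - Γ^φ_{θ m} Γ^m_{θ φ}
  = (0) - (-1/sin(θ)^2) + (0) - (1/tan(θ)^2) = 1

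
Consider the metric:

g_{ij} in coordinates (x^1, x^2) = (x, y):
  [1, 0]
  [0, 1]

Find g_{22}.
With x^1 = x, x^2 = y, g_{22} = g_{yy} is the row-2, column-2 entry of the matrix.
g_{22} = 1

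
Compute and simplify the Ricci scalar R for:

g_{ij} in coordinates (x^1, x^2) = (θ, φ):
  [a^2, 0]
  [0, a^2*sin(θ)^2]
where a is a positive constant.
Non-zero Christoffel symbols (Γ^k_{ij} = Γ^k_{ji}):
Γ^θ_{φ φ} = -sin(2*θ)/2
Γ^φ_{θ φ} = 1/tan(θ)
Ricci tensor (R_{ij} = R^k_{ikj}): R_{θθ} = 1, R_{θφ} = 0, R_{φφ} = sin(θ)^2
Inverse metric: g^{θθ} = 1/a^2, g^{φφ} = 1/(a^2*sin(θ)^2)
R = g^{ij} R_{ij} = (1/a^2)(1) + (1/(a^2*sin(θ)^2))(sin(θ)^2) = 2/a^2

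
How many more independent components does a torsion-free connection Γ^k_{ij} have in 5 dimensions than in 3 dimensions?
Independent components in n dimensions: n × n(n+1)/2 = n^2(n+1)/2.
5D: 5 × 15 = 75
3D: 3 × 6 = 18
Difference = 75 - 18 = 57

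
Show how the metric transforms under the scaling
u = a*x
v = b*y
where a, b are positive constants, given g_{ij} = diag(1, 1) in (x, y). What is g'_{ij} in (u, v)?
Invert the transformation: x = u/a, y = v/b
g'_{ij} = (∂x^k/∂x'^i)(∂x^l/∂x'^j) g_{kl}; with g_{kl} = δ_{kl} this is Σ_k (∂x^k/∂x'^i)(∂x^k/∂x'^j).
Jacobian: ∂x/∂u = 1/a, ∂x/∂v = 0, ∂y/∂u = 0, ∂y/∂v = 1/b
g'_{uu} = (1/a)(1/a) + (0)(0) = 1/a^2
g'_{uv} = (1/a)(0) + (0)(1/b) = 0
g'_{vv} = (0)(0) + (1/b)(1/b) = 1/b^2
g'_{ij} = diag(1/a^2, 1/b^2)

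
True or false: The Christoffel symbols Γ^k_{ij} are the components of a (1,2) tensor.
Under a change of coordinates Γ picks up an inhomogeneous term ∂²x/∂x'∂x'; e.g. Γ = 0 in Cartesian coordinates but Γ^r_{θθ} = -r in polar coordinates on the same flat plane.
False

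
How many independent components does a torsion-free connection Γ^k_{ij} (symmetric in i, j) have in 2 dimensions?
Γ^k_{ij} has n choices for the upper index and n(n+1)/2 independent symmetric lower index pairs.
Total = 2 × 2×3/2 = 2 × 3 = 6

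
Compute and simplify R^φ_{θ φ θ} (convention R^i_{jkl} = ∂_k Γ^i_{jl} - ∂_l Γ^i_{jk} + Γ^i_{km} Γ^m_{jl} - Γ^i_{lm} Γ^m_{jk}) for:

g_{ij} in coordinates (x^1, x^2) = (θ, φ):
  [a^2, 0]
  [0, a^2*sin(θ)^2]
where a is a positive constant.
Non-zero Christoffel symbols (Γ^k_{ij} = Γ^k_{ji}):
Γ^θ_{φ φ} = -sin(2*θ)/2
Γ^φ_{θ φ} = 1/tan(θ)
R^φ_{θ φ θ} = ∂_φ Γ^φ_{θ θ} - ∂_θ Γ^φ_{θ φ} + Γ^φ_{φ m} Γ^m_{θ θ} - Γ^φ_{θ m} Γ^m_{θ φ}
  = (0) - (-1/sin(θ)^2) + (0) - (1/tan(θ)^2) = 1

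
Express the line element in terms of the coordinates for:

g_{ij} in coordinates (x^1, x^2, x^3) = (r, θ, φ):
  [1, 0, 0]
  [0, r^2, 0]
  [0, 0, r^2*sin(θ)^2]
ds^2 = g_{ij} dx^i dx^j; only the non-zero components contribute.
ds^2 = dr^2 + r^2 dθ^2 + r^2*sin(θ)^2 dφ^2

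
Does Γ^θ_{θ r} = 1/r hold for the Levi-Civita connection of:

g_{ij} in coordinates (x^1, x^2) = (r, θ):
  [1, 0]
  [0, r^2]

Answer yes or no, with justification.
Γ^θ_{θ r} = (1/2) g^{θθ} (∂_θ g_{θr} + ∂_r g_{θθ} - ∂_θ g_{θr}) = (1/2)(1/r^2)((0) + (2*r) - (0)) = 1/r
This equals the proposed value 1/r.
Yes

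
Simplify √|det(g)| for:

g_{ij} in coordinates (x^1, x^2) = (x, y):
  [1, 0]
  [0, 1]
det(g) = 1
√|det(g)| = 1
Volume element: dV = 1 dx dy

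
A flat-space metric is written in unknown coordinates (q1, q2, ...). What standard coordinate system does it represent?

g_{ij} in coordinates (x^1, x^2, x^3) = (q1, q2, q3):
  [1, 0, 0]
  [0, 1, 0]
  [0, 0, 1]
All components are constant and the metric is the identity, i.e. orthonormal rectilinear coordinates.
Cartesian (3D) coordinates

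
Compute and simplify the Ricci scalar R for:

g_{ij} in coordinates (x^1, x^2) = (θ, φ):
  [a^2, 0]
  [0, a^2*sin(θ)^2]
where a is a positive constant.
Non-zero Christoffel symbols (Γ^k_{ij} = Γ^k_{ji}):
Γ^θ_{φ φ} = -sin(2*θ)/2
Γ^φ_{θ φ} = 1/tan(θ)
Ricci tensor (R_{ij} = R^k_{ikj}): R_{θθ} = 1, R_{θφ} = 0, R_{φφ} = sin(θ)^2
Inverse metric: g^{θθ} = 1/a^2, g^{φφ} = 1/(a^2*sin(θ)^2)
R = g^{ij} R_{ij} = (1/a^2)(1) + (1/(a^2*sin(θ)^2))(sin(θ)^2) = 2/a^2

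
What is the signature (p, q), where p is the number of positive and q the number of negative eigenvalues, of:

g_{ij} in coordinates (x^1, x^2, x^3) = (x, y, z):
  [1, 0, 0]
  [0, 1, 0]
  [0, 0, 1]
The metric is diagonal, so its eigenvalues are the diagonal entries: 1, 1, 1 (at a generic point, where coordinate-dependent entries are positive).
3 positive, 0 negative.
(3, 0) - Riemannian (positive definite)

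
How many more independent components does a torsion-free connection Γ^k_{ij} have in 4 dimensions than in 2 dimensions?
Independent components in n dimensions: n × n(n+1)/2 = n^2(n+1)/2.
4D: 4 × 10 = 40
2D: 2 × 3 = 6
Difference = 40 - 6 = 34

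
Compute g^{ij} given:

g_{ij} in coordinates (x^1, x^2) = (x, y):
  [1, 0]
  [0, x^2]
The metric is diagonal, so g^{ij} is diagonal with entries 1/g_{ii}: diag(1, 1/(x^2)).
g^{ij}:
  [1, 0]
  [0, 1/x^2]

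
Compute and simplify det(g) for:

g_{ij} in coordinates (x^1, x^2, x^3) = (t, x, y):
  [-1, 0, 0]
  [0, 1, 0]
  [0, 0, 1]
Diagonal metric: det(g) = g_{11}·g_{22}·g_{33}
= (-1)·(1)·(1)
det(g) = -1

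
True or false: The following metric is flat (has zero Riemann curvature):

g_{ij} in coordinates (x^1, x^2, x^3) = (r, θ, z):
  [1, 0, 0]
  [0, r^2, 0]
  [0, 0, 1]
Non-zero Christoffel symbols:
Γ^r_{θ θ} = -r
Γ^θ_{r θ} = 1/r
Ricci tensor: R_{rr} = 0, R_{rθ} = 0, R_{rz} = 0, R_{θθ} = 0, R_{θz} = 0, R_{zz} = 0
All R_{ij} vanish; in 3 dimensions the Riemann tensor is fully determined by the Ricci tensor, so R^i_{jkl} = 0: the metric is flat (curvilinear coordinates on flat space).
True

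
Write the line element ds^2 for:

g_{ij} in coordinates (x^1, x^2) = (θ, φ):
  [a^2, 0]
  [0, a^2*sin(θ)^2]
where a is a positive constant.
ds^2 = g_{ij} dx^i dx^j; only the non-zero components contribute.
ds^2 = a^2 dθ^2 + a^2*sin(θ)^2 dφ^2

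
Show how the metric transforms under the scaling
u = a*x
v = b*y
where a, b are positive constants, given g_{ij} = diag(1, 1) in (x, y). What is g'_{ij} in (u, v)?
Invert the transformation: x = u/a, y = v/b
g'_{ij} = (∂x^k/∂x'^i)(∂x^l/∂x'^j) g_{kl}; with g_{kl} = δ_{kl} this is Σ_k (∂x^k/∂x'^i)(∂x^k/∂x'^j).
Jacobian: ∂x/∂u = 1/a, ∂x/∂v = 0, ∂y/∂u = 0, ∂y/∂v = 1/b
g'_{uu} = (1/a)(1/a) + (0)(0) = 1/a^2
g'_{uv} = (1/a)(0) + (0)(1/b) = 0
g'_{vv} = (0)(0) + (1/b)(1/b) = 1/b^2
g'_{ij} = diag(1/a^2, 1/b^2)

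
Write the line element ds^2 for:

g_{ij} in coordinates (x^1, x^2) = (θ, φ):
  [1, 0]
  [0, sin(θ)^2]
ds^2 = g_{ij} dx^i dx^j; only the non-zero components contribute.
ds^2 = dθ^2 + sin(θ)^2 dφ^2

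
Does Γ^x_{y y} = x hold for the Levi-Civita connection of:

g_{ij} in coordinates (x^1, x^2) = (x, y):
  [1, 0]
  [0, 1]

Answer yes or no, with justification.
Γ^x_{y y} = (1/2) g^{xx} (∂_y g_{xy} + ∂_y g_{xy} - ∂_x g_{yy}) = (1/2)(1)((0) + (0) - (0)) = 0
This differs from the proposed value x.
No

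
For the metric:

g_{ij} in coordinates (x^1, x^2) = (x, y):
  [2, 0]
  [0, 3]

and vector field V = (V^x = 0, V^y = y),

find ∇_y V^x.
All Christoffel symbols are zero.
∇_y V^x = ∂_y V^x + Γ^x_{y j} V^j
  = (0) + (0)(0) + (0)(y)
  = 0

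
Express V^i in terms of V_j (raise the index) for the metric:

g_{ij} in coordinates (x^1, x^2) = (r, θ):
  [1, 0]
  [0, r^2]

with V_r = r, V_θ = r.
Inverse metric (diagonal): g^{rr} = 1, g^{θθ} = 1/r^2
V^i = g^{ij} V_j:
V^r = (1)(r) + (0)(r) = r
V^θ = (0)(r) + (1/r^2)(r) = 1/r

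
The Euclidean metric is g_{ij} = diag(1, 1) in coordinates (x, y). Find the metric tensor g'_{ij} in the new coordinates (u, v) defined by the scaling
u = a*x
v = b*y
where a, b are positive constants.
Invert the transformation: x = u/a, y = v/b
g'_{ij} = (∂x^k/∂x'^i)(∂x^l/∂x'^j) g_{kl}; with g_{kl} = δ_{kl} this is Σ_k (∂x^k/∂x'^i)(∂x^k/∂x'^j).
Jacobian: ∂x/∂u = 1/a, ∂x/∂v = 0, ∂y/∂u = 0, ∂y/∂v = 1/b
g'_{uu} = (1/a)(1/a) + (0)(0) = 1/a^2
g'_{uv} = (1/a)(0) + (0)(1/b) = 0
g'_{vv} = (0)(0) + (1/b)(1/b) = 1/b^2
g'_{ij} = diag(1/a^2, 1/b^2)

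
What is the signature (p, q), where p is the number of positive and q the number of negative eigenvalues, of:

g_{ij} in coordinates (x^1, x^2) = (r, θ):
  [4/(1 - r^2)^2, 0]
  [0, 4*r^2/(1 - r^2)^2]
The metric is diagonal, so its eigenvalues are the diagonal entries: 4/(1 - r^2)^2, 4*r^2/(1 - r^2)^2 (at a generic point, where coordinate-dependent entries are positive).
2 positive, 0 negative.
(2, 0) - Riemannian (positive definite)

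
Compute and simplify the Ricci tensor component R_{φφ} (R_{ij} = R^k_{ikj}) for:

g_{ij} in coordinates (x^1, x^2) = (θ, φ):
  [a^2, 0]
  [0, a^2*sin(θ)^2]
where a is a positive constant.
Non-zero Christoffel symbols (Γ^k_{ij} = Γ^k_{ji}):
Γ^θ_{φ φ} = -sin(2*θ)/2
Γ^φ_{θ φ} = 1/tan(θ)
R^θ_{φ θ φ} = ∂_θ Γ^θ_{φ φ} - ∂_φ Γ^θ_{φ θ} + Γ^θ_{θ m} Γ^m_{φ φ} - Γ^θ_{φ m} Γ^m_{φ θ}
  = (-cos(2*θ)) - (0) + (0) - (-cos(θ)^2) = sin(θ)^2
R^φ_{φ φ φ} = 0 (a repeated index in an antisymmetric pair)
R_{φφ} = R^θ_{φ θ φ} + R^φ_{φ φ φ} = (sin(θ)^2) + (0) = sin(θ)^2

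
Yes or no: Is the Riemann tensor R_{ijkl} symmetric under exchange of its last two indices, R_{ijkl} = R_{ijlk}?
It is antisymmetric in the last pair: R_{ijkl} = -R_{ijlk}.
No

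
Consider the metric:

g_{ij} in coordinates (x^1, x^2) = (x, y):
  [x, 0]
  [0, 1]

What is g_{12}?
With x^1 = x, x^2 = y, g_{12} = g_{xy} is the row-1, column-2 entry of the matrix.
g_{12} = 0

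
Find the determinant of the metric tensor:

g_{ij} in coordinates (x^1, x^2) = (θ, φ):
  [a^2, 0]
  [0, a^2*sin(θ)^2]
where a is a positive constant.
For a 2×2 metric: det(g) = g_{11}·g_{22} - g_{12}·g_{21}
= (a^2)·(a^2*sin(θ)^2) - (0)·(0)
= a^4*sin(θ)^2 - 0
det(g) = a^4*sin(θ)^2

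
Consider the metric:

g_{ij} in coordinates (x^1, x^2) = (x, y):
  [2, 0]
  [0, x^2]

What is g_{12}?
With x^1 = x, x^2 = y, g_{12} = g_{xy} is the row-1, column-2 entry of the matrix.
g_{12} = 0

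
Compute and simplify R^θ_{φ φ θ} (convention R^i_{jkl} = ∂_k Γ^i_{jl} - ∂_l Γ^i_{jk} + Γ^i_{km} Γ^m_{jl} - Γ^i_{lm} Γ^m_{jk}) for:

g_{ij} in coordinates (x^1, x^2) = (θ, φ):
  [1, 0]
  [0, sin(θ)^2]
Non-zero Christoffel symbols (Γ^k_{ij} = Γ^k_{ji}):
Γ^θ_{φ φ} = -sin(2*θ)/2
Γ^φ_{θ φ} = 1/tan(θ)
R^θ_{φ φ θ} = ∂_φ Γ^θ_{φ θ} - ∂_θ Γ^θ_{φ φ} + Γ^θ_{φ m} Γ^m_{φ θ} - Γ^θ_{θ m} Γ^m_{φ φ}
  = (0) - (-cos(2*θ)) + (-cos(θ)^2) - (0) = -sin(θ)^2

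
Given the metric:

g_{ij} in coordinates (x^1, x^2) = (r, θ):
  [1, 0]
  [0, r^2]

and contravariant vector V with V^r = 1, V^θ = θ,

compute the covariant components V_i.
V_i = g_{ij} V^j:
V_r = (1)(1) + (0)(θ) = 1
V_θ = (0)(1) + (r^2)(θ) = r^2*θ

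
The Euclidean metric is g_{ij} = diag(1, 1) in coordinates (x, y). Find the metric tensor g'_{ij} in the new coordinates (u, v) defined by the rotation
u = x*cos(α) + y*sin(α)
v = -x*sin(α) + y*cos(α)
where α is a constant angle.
Invert the transformation: x = u*cos(α) - v*sin(α), y = u*sin(α) + v*cos(α)
g'_{ij} = (∂x^k/∂x'^i)(∂x^l/∂x'^j) g_{kl}; with g_{kl} = δ_{kl} this is Σ_k (∂x^k/∂x'^i)(∂x^k/∂x'^j).
Jacobian: ∂x/∂u = cos(α), ∂x/∂v = -sin(α), ∂y/∂u = sin(α), ∂y/∂v = cos(α)
g'_{uu} = (cos(α))(cos(α)) + (sin(α))(sin(α)) = 1
g'_{uv} = (cos(α))(-sin(α)) + (sin(α))(cos(α)) = 0
g'_{vv} = (-sin(α))(-sin(α)) + (cos(α))(cos(α)) = 1
g'_{ij} = diag(1, 1)
The Euclidean metric is invariant under rotations.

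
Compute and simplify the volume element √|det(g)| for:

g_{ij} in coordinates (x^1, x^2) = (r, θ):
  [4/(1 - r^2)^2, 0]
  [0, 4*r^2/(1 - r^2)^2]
det(g) = 16*r^2/(1 - r^2)^4
√|det(g)| = 4*r/(r^2 - 1)^2
Volume element: dV = 4*r/(r^2 - 1)^2 dr dθ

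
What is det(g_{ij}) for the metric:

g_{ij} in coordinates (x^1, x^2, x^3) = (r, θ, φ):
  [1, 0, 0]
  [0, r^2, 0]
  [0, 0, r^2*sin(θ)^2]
Diagonal metric: det(g) = g_{11}·g_{22}·g_{33}
= (1)·(r^2)·(r^2*sin(θ)^2)
det(g) = r^4*sin(θ)^2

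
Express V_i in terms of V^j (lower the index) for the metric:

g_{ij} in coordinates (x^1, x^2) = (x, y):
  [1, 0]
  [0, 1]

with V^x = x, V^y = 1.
V_i = g_{ij} V^j:
V_x = (1)(x) + (0)(1) = x
V_y = (0)(x) + (1)(1) = 1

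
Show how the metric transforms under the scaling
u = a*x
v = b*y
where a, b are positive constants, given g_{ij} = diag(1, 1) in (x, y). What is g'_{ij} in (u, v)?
Invert the transformation: x = u/a, y = v/b
g'_{ij} = (∂x^k/∂x'^i)(∂x^l/∂x'^j) g_{kl}; with g_{kl} = δ_{kl} this is Σ_k (∂x^k/∂x'^i)(∂x^k/∂x'^j).
Jacobian: ∂x/∂u = 1/a, ∂x/∂v = 0, ∂y/∂u = 0, ∂y/∂v = 1/b
g'_{uu} = (1/a)(1/a) + (0)(0) = 1/a^2
g'_{uv} = (1/a)(0) + (0)(1/b) = 0
g'_{vv} = (0)(0) + (1/b)(1/b) = 1/b^2
g'_{ij} = diag(1/a^2, 1/b^2)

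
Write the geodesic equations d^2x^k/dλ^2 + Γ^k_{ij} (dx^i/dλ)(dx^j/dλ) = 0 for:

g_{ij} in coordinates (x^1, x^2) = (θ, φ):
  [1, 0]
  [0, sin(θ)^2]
Geodesic equation: d^2x^k/dλ^2 + Γ^k_{ij} (dx^i/dλ)(dx^j/dλ) = 0.
Non-zero Christoffel symbols:
Γ^θ_{φ φ} = -sin(2*θ)/2
Γ^φ_{θ φ} = 1/tan(θ)
Substituting (the symmetric pair Γ^k_{ij}, Γ^k_{ji} combines into a factor 2):
d^2θ/dλ^2 - (sin(2*θ)/2) (dφ/dλ)^2 = 0
d^2φ/dλ^2 + (2/tan(θ)) (dθ/dλ)(dφ/dλ) = 0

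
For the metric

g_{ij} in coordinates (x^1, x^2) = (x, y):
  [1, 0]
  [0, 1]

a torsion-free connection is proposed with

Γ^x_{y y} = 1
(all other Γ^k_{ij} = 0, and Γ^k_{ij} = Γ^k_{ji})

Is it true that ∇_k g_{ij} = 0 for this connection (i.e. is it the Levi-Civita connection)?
Using ∇_k g_{ij} = ∂_k g_{ij} - Γ^m_{ki} g_{mj} - Γ^m_{kj} g_{im}:
∇_y g_{xy} = (0) - (0) - (1) = -1 ≠ 0
So the connection is not metric compatible (it is not the Levi-Civita connection).
No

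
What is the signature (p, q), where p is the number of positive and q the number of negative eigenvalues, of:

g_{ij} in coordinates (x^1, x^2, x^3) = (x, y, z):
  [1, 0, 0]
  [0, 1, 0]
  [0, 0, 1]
The metric is diagonal, so its eigenvalues are the diagonal entries: 1, 1, 1 (at a generic point, where coordinate-dependent entries are positive).
3 positive, 0 negative.
(3, 0) - Riemannian (positive definite)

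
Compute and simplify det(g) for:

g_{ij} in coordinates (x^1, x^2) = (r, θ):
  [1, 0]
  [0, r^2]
For a 2×2 metric: det(g) = g_{11}·g_{22} - g_{12}·g_{21}
= (1)·(r^2) - (0)·(0)
= r^2 - 0
det(g) = r^2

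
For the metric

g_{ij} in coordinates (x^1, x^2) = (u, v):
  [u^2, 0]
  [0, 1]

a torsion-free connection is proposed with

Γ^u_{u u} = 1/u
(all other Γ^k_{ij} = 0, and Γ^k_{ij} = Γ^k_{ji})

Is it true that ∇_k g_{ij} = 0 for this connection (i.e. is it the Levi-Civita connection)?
Using ∇_k g_{ij} = ∂_k g_{ij} - Γ^m_{ki} g_{mj} - Γ^m_{kj} g_{im}:
e.g. ∇_u g_{uu} = (2*u) - (u) - (u) = 0
Every component ∇_k g_{ij} vanishes: the connection is metric compatible.
Yes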